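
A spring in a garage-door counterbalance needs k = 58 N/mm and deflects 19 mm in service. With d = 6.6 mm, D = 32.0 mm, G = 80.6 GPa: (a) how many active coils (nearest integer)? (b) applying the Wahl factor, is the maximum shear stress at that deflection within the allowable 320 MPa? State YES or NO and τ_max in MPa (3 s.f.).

N_a = Gd⁴/(8D³k) = (80.6×10³)(6.6⁴)/(8·32.0³·58) = 10.06 → N_a = 10
Actual rate k = Gd⁴/(8D³·10) = 58.341 N/mm
Working load F = kδ = 58.341·19 = 1108.5 N
C = 32.0/6.6 = 4.8485; K_W = (4C−1)/(4C−4)+0.615/C = 1.3217
τ_max = K_W·8FD/(πd³) = 1.3217·314.18 = 415.26 MPa
τ_max > 320 MPa → exceeds allowable

(a) 10 coils; (b) NO, τ_max = 415 MPa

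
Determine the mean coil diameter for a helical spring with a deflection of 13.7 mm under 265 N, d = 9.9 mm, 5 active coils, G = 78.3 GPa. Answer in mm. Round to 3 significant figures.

Required rate k = F/δ = 265/13.7 = 19.343 N/mm
D = (Gd⁴/(8N_a·k))^(1/3) = (78.3×10³·9.9⁴/(8·5·19.343))^(1/3)
  = (972114)^(1/3) = 99.0617 mm

99.1 mm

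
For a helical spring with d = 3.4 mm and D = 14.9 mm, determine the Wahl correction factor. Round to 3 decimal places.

1.362

C = D/d = 14.9/3.4 = 4.3824
K_W = (4C−1)/(4C−4) + 0.615/C = 16.529/13.529 + 0.1403 = 1.3621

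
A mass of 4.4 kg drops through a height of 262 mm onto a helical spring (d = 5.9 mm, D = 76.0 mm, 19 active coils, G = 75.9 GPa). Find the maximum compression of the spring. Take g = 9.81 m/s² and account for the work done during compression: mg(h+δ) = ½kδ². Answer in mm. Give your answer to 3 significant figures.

k = Gd⁴/(8D³N_a) = (75.9×10³)(5.9⁴)/(8·76.0³·19) = 1.3784 N/mm
W = mg = 4.4 × 9.81 = 43.164 N
½kδ² − Wδ − Wh = 0 → δ = (W + √(W² + 2kWh))/k
δ = (43.164 + √(1863.1 + 31175.9))/1.3784 = (43.164 + 181.77)/1.3784 = 163.19 mm

163 mm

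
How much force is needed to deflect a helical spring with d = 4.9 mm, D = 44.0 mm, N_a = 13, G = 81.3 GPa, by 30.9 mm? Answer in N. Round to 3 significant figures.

k = Gd⁴/(8D³N_a) = (81.3×10³)(4.9⁴)/(8·44.0³·13) = 5.2903 N/mm
F = k·δ = 5.2903 × 30.9 = 163.47 N

163 N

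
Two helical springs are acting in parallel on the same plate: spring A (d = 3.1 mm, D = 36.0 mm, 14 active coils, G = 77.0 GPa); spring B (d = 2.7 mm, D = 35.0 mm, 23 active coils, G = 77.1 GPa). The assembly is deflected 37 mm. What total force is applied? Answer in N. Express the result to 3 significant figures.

k_A = Gd⁴/(8D³N_a) = (77.0×10³)(3.1⁴)/(8·36.0³·14) = 1.3609 N/mm
k_B = Gd⁴/(8D³N_a) = (77.1×10³)(2.7⁴)/(8·35.0³·23) = 0.51938 N/mm
Parallel: k_eq = 1.3609 + 0.51938 = 1.8802 N/mm
F = k_eq·δ = 1.8802·37 = 69.569 N

69.6 N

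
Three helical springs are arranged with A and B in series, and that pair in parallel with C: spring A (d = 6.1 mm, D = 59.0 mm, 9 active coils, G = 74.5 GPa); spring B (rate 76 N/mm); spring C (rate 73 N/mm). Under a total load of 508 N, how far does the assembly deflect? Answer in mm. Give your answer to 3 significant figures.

6.40 mm

k_A = Gd⁴/(8D³N_a) = (74.5×10³)(6.1⁴)/(8·59.0³·9) = 6.9757 N/mm
Springs A,B series: k_AB = 1/(1/6.9757+1/76) = 6.3892 N/mm; parallel with C: k_eq = 6.3892+73 = 79.389 N/mm
δ = F/k_eq = 508/79.389 = 6.3989 mm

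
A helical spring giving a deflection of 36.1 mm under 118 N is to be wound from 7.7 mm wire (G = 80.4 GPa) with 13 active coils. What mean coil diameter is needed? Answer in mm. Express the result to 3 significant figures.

Required rate k = F/δ = 118/36.1 = 3.2687 N/mm
D = (Gd⁴/(8N_a·k))^(1/3) = (80.4×10³·7.7⁴/(8·13·3.2687))^(1/3)
  = (831402)^(1/3) = 94.0308 mm

94.0 mm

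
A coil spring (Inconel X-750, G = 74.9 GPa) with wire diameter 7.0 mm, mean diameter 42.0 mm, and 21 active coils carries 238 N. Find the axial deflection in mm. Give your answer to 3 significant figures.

k = Gd⁴/(8D³N_a) = (74.9×10³)(7.0⁴)/(8·42.0³·21) = 14.448 N/mm
δ = F/k = 238 / 14.448 = 16.473 mm

16.5 mm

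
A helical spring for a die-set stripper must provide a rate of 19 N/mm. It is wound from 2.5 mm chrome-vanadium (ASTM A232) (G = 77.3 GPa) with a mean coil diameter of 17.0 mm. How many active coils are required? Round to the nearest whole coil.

4

N_a = Gd⁴/(8D³k) = (77.3×10³ × 2.5⁴)/(8 × 17.0³ × 19)
    = 3.01953e+06 / 746776 = 4.043 → 4 coils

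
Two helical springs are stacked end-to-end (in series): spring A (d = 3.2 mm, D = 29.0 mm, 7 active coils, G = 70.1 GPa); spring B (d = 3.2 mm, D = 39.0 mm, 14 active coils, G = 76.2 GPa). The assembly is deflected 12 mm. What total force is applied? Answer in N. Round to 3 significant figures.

11.8 N

k_A = Gd⁴/(8D³N_a) = (70.1×10³)(3.2⁴)/(8·29.0³·7) = 5.3819 N/mm
k_B = Gd⁴/(8D³N_a) = (76.2×10³)(3.2⁴)/(8·39.0³·14) = 1.2027 N/mm
Series: 1/k_eq = 1/5.3819 + 1/1.2027 = 1.0173; k_eq = 0.983 N/mm
F = k_eq·δ = 0.983·12 = 11.796 N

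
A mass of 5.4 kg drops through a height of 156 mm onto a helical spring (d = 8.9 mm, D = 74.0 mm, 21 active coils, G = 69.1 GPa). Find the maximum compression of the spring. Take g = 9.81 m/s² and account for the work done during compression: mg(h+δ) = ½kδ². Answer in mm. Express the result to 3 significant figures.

59.9 mm

k = Gd⁴/(8D³N_a) = (69.1×10³)(8.9⁴)/(8·74.0³·21) = 6.3684 N/mm
W = mg = 5.4 × 9.81 = 52.974 N
½kδ² − Wδ − Wh = 0 → δ = (W + √(W² + 2kWh))/k
δ = (52.974 + √(2806.2 + 105257))/6.3684 = (52.974 + 328.73)/6.3684 = 59.937 mm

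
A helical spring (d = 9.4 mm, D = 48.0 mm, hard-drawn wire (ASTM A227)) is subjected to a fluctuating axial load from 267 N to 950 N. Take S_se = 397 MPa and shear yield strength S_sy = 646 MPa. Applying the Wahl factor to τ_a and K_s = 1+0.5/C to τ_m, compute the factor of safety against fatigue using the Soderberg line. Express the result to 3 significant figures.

3.15

C = D/d = 48.0/9.4 = 5.1064; K_W = (4C−1)/(4C−4)+0.615/C = 1.3031; K_s = 1+0.5/C = 1.0979
F_a = (F_max−F_min)/2 = 341.5 N; F_m = (F_max+F_min)/2 = 608.5 N
τ_a = K_W·8F_aD/(πd³) = 1.3031 × 50.256 = 65.488 MPa
τ_m = K_s·8F_mD/(πd³) = 1.0979 × 89.549 = 98.317 MPa
Soderberg: 1/n_f = τ_a/S_se + τ_m/S_sy = 65.488/397 + 98.317/646 = 0.16496 + 0.15219 = 0.31715
n_f = 1/0.31715 = 3.153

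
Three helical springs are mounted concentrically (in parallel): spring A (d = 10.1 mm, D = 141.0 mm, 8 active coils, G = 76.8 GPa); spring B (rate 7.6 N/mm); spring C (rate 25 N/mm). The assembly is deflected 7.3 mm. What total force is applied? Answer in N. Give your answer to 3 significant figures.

k_A = Gd⁴/(8D³N_a) = (76.8×10³)(10.1⁴)/(8·141.0³·8) = 4.4546 N/mm
Parallel: k_eq = 4.4546 + 7.6 + 25 = 37.055 N/mm
F = k_eq·δ = 37.055·7.3 = 270.5 N

270 N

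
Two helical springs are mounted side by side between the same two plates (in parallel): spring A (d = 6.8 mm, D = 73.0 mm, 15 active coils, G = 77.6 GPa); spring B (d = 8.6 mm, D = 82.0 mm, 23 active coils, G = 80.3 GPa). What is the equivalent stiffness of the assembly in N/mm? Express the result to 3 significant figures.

7.88 N/mm

k_A = Gd⁴/(8D³N_a) = (77.6×10³)(6.8⁴)/(8·73.0³·15) = 3.5542 N/mm
k_B = Gd⁴/(8D³N_a) = (80.3×10³)(8.6⁴)/(8·82.0³·23) = 4.3296 N/mm
Parallel: k_eq = 3.5542 + 4.3296 = 7.8839 N/mm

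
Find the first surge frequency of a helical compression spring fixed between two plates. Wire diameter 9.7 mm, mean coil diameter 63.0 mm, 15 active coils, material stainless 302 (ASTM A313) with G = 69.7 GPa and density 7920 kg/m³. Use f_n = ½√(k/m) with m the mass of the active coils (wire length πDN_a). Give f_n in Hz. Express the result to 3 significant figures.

k = Gd⁴/(8D³N_a) = (69.7×10³)(9.7⁴)/(8·63.0³·15) = 20.564 N/mm = 20564 N/m
Wire length L = πDN_a = π·63.0·15 = 2968.8 mm
m = ρ·(πd²/4)·L = 7920 × 73.898×10⁻⁶ m² × 2.9688 m = 1.7376 kg
f_n = ½√(k/m) = 0.5·√(20564/1.7376) = 0.5·√(11835) = 54.395 Hz

54.4 Hz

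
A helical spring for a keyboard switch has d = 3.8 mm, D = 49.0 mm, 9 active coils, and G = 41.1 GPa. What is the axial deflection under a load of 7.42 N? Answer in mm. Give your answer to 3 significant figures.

7.33 mm

k = Gd⁴/(8D³N_a) = (41.1×10³)(3.8⁴)/(8·49.0³·9) = 1.0117 N/mm
δ = F/k = 7.42 / 1.0117 = 7.3341 mm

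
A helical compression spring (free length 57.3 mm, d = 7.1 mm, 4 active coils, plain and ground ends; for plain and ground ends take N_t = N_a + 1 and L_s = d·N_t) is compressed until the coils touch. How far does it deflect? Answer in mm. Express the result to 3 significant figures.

21.8 mm

N_t = 5; L_s = 7.1·5 = 35.5 mm
δ_solid = L₀ − L_s = 57.3 − 35.5 = 21.8 mm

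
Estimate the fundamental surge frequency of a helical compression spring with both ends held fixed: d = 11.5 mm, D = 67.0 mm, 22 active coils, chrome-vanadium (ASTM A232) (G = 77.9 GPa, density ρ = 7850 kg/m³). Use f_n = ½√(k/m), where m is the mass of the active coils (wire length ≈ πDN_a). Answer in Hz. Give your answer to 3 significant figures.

k = Gd⁴/(8D³N_a) = (77.9×10³)(11.5⁴)/(8·67.0³·22) = 25.739 N/mm = 25739 N/m
Wire length L = πDN_a = π·67.0·22 = 4630.7 mm
m = ρ·(πd²/4)·L = 7850 × 103.87×10⁻⁶ m² × 4.6307 m = 3.7757 kg
f_n = ½√(k/m) = 0.5·√(25739/3.7757) = 0.5·√(6816.9) = 41.282 Hz

41.3 Hz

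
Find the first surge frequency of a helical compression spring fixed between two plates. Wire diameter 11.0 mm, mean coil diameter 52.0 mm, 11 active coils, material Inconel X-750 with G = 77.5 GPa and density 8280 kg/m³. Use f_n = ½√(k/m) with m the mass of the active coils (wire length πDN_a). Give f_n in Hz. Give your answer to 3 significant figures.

127 Hz

k = Gd⁴/(8D³N_a) = (77.5×10³)(11.0⁴)/(8·52.0³·11) = 91.702 N/mm = 91702 N/m
Wire length L = πDN_a = π·52.0·11 = 1797 mm
m = ρ·(πd²/4)·L = 8280 × 95.033×10⁻⁶ m² × 1.797 m = 1.414 kg
f_n = ½√(k/m) = 0.5·√(91702/1.414) = 0.5·√(64853) = 127.33 Hz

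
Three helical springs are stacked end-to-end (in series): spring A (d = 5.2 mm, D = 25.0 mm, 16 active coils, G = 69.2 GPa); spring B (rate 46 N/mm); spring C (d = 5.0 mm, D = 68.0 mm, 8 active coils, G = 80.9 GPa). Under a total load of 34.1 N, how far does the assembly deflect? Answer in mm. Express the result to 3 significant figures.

k_A = Gd⁴/(8D³N_a) = (69.2×10³)(5.2⁴)/(8·25.0³·16) = 25.298 N/mm
k_C = Gd⁴/(8D³N_a) = (80.9×10³)(5.0⁴)/(8·68.0³·8) = 2.5126 N/mm
Series: 1/k_eq = 1/25.298 + 1/46 + 1/2.5126 = 0.45926; k_eq = 2.1774 N/mm
δ = F/k_eq = 34.1/2.1774 = 15.661 mm

15.7 mm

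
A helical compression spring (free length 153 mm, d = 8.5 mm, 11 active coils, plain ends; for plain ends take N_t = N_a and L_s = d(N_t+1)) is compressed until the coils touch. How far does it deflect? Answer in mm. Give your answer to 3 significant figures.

51.0 mm

N_t = 11; L_s = 8.5·12 = 102 mm
δ_solid = L₀ − L_s = 153 − 102 = 51 mm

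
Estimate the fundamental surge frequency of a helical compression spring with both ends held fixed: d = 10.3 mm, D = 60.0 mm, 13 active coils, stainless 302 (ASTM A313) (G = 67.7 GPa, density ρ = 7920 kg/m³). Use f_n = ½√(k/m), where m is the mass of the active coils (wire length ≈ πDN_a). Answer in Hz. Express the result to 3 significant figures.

k = Gd⁴/(8D³N_a) = (67.7×10³)(10.3⁴)/(8·60.0³·13) = 33.92 N/mm = 33920 N/m
Wire length L = πDN_a = π·60.0·13 = 2450.4 mm
m = ρ·(πd²/4)·L = 7920 × 83.323×10⁻⁶ m² × 2.4504 m = 1.6171 kg
f_n = ½√(k/m) = 0.5·√(33920/1.6171) = 0.5·√(20976) = 72.415 Hz

72.4 Hz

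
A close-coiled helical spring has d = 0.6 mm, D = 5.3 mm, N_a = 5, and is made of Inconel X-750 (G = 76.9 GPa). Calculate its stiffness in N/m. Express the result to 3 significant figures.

k = Gd⁴/(8D³N_a) = (76.9×10³ × 0.6⁴) / (8 × 5.3³ × 5)
  = 9966.24 / 5955.08 = 1.6736 N/mm = 1673.6 N/m

1670 N/m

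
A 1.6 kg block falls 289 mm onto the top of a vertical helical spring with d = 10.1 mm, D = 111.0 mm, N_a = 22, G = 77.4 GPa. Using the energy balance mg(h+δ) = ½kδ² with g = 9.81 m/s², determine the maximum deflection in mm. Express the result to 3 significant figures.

k = Gd⁴/(8D³N_a) = (77.4×10³)(10.1⁴)/(8·111.0³·22) = 3.3461 N/mm
W = mg = 1.6 × 9.81 = 15.696 N
½kδ² − Wδ − Wh = 0 → δ = (W + √(W² + 2kWh))/k
δ = (15.696 + √(246.36 + 30357.2))/3.3461 = (15.696 + 174.94)/3.3461 = 56.971 mm

57.0 mm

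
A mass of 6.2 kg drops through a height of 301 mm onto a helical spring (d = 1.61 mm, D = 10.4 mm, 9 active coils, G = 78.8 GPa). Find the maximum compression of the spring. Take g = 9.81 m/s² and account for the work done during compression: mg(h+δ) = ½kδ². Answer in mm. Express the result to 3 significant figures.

84.7 mm

k = Gd⁴/(8D³N_a) = (78.8×10³)(1.61⁴)/(8·10.4³·9) = 6.5373 N/mm
W = mg = 6.2 × 9.81 = 60.822 N
½kδ² − Wδ − Wh = 0 → δ = (W + √(W² + 2kWh))/k
δ = (60.822 + √(3699.3 + 239362))/6.5373 = (60.822 + 493.01)/6.5373 = 84.719 mm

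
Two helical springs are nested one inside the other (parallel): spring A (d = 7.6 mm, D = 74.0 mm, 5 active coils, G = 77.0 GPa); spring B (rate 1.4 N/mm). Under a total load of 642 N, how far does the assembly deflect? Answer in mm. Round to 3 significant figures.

k_A = Gd⁴/(8D³N_a) = (77.0×10³)(7.6⁴)/(8·74.0³·5) = 15.849 N/mm
Parallel: k_eq = 15.849 + 1.4 = 17.249 N/mm
δ = F/k_eq = 642/17.249 = 37.22 mm

37.2 mm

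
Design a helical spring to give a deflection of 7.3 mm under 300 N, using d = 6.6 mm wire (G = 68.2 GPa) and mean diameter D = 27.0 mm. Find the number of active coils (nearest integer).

Required rate k = F/δ = 300/7.3 = 41.096 N/mm
N_a = Gd⁴/(8D³k) = (68.2×10³ × 6.6⁴)/(8 × 27.0³ × 41.096)
    = 1.29408e+08 / 6.47112e+06 = 20 → 20 coils

20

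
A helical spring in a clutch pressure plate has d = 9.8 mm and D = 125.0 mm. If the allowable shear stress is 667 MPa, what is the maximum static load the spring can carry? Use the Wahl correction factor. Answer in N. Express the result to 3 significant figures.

1770 N

C = D/d = 125.0/9.8 = 12.7551
K_W = (4C−1)/(4C−4) + 0.615/C = 50.020/47.020 + 0.0482 = 1.1120
τ_max = K·8FD/(πd³) → F_max = τ_allow·πd³/(8DK)
F_max = 667·π·9.8³/(8·125.0·1.1120) = 1.9722e+06/1112 = 1773.5 N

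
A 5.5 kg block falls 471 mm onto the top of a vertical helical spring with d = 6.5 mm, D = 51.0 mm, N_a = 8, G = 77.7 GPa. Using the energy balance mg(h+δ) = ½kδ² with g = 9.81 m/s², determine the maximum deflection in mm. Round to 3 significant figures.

59.2 mm

k = Gd⁴/(8D³N_a) = (77.7×10³)(6.5⁴)/(8·51.0³·8) = 16.337 N/mm
W = mg = 5.5 × 9.81 = 53.955 N
½kδ² − Wδ − Wh = 0 → δ = (W + √(W² + 2kWh))/k
δ = (53.955 + √(2911.1 + 830360))/16.337 = (53.955 + 912.84)/16.337 = 59.176 mm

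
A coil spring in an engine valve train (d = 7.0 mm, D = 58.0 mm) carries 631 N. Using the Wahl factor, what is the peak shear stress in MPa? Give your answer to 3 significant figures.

320 MPa

Spring index C = D/d = 58.0/7.0 = 8.2857
K_W = (4C−1)/(4C−4) + 0.615/C = 32.143/29.143 + 0.0742 = 1.1772
τ₀ = 8FD/(πd³) = 8·631·58.0/(π·7.0³) = 292784/1077.6 = 271.71 MPa
τ_max = K·τ₀ = 1.1772 × 271.71 = 319.85 MPa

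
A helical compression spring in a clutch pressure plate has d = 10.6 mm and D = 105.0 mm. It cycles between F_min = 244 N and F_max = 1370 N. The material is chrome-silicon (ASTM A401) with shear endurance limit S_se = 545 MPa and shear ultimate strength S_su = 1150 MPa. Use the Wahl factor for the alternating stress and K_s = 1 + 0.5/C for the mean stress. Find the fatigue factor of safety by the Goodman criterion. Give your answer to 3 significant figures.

C = D/d = 105.0/10.6 = 9.9057; K_W = (4C−1)/(4C−4)+0.615/C = 1.1463; K_s = 1+0.5/C = 1.0505
F_a = (F_max−F_min)/2 = 563 N; F_m = (F_max+F_min)/2 = 807 N
τ_a = K_W·8F_aD/(πd³) = 1.1463 × 126.39 = 144.88 MPa
τ_m = K_s·8F_mD/(πd³) = 1.0505 × 181.17 = 190.31 MPa
Goodman: 1/n_f = τ_a/S_se + τ_m/S_su = 144.88/545 + 190.31/1150 = 0.26584 + 0.16549 = 0.43133
n_f = 1/0.43133 = 2.318

2.32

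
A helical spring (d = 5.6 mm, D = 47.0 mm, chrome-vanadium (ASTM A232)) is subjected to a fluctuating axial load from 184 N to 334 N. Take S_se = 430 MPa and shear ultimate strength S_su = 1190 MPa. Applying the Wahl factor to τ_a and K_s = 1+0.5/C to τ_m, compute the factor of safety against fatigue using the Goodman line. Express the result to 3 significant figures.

3.37

C = D/d = 47.0/5.6 = 8.3929; K_W = (4C−1)/(4C−4)+0.615/C = 1.1747; K_s = 1+0.5/C = 1.0596
F_a = (F_max−F_min)/2 = 75 N; F_m = (F_max+F_min)/2 = 259 N
τ_a = K_W·8F_aD/(πd³) = 1.1747 × 51.113 = 60.044 MPa
τ_m = K_s·8F_mD/(πd³) = 1.0596 × 176.51 = 187.03 MPa
Goodman: 1/n_f = τ_a/S_se + τ_m/S_su = 60.044/430 + 187.03/1190 = 0.13964 + 0.15717 = 0.2968
n_f = 1/0.2968 = 3.369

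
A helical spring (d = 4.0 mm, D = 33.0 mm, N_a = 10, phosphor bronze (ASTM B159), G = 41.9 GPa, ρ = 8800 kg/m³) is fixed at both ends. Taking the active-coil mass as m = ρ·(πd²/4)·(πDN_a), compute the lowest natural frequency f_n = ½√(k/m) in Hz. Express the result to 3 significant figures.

90.2 Hz

k = Gd⁴/(8D³N_a) = (41.9×10³)(4.0⁴)/(8·33.0³·10) = 3.731 N/mm = 3731 N/m
Wire length L = πDN_a = π·33.0·10 = 1036.7 mm
m = ρ·(πd²/4)·L = 8800 × 12.566×10⁻⁶ m² × 1.0367 m = 0.11465 kg
f_n = ½√(k/m) = 0.5·√(3731/0.11465) = 0.5·√(32544) = 90.199 Hz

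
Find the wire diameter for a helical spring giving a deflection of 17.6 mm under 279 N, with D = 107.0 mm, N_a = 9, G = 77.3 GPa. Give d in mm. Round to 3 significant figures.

11.6 mm

Required rate k = F/δ = 279/17.6 = 15.852 N/mm
d = (8D³N_a·k / G)^(1/4) = (8·107.0³·9·15.852 / (77.3×10³))^0.25
  = (18088)^0.25 = 11.5971 mm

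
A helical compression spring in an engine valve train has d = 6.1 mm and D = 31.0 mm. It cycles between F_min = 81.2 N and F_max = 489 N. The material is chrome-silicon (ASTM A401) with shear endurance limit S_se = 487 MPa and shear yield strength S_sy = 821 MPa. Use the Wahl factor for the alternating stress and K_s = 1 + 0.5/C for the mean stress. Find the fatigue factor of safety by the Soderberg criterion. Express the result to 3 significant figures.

3.10

C = D/d = 31.0/6.1 = 5.0820; K_W = (4C−1)/(4C−4)+0.615/C = 1.3048; K_s = 1+0.5/C = 1.0984
F_a = (F_max−F_min)/2 = 203.9 N; F_m = (F_max+F_min)/2 = 285.1 N
τ_a = K_W·8F_aD/(πd³) = 1.3048 × 70.914 = 92.525 MPa
τ_m = K_s·8F_mD/(πd³) = 1.0984 × 99.154 = 108.91 MPa
Soderberg: 1/n_f = τ_a/S_se + τ_m/S_sy = 92.525/487 + 108.91/821 = 0.18999 + 0.13265 = 0.32264
n_f = 1/0.32264 = 3.099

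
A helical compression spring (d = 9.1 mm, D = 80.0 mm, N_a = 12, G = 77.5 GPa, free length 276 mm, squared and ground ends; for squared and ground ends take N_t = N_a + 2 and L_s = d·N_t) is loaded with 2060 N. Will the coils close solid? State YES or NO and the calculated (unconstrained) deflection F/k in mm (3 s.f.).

YES, δ = 191 mm

k = Gd⁴/(8D³N_a) = (77.5×10³)(9.1⁴)/(8·80.0³·12) = 10.812 N/mm
N_t = 14; L_s = 9.1·14 = 127.4 mm; δ_solid = L₀ − L_s = 276 − 127.4 = 148.6 mm
δ = F/k = 2060/10.812 = 190.52 mm
δ ≥ δ_solid → spring goes solid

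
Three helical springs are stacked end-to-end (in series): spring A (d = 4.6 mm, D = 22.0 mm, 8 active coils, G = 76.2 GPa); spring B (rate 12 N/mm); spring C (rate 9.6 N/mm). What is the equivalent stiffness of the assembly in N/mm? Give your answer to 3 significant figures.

k_A = Gd⁴/(8D³N_a) = (76.2×10³)(4.6⁴)/(8·22.0³·8) = 50.065 N/mm
Series: 1/k_eq = 1/50.065 + 1/12 + 1/9.6 = 0.20747; k_eq = 4.8199 N/mm

4.82 N/mm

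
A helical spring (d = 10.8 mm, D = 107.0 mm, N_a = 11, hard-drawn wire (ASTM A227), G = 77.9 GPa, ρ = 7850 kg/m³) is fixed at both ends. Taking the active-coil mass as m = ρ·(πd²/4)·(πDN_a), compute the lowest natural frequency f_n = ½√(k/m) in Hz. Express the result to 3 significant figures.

k = Gd⁴/(8D³N_a) = (77.9×10³)(10.8⁴)/(8·107.0³·11) = 9.831 N/mm = 9831 N/m
Wire length L = πDN_a = π·107.0·11 = 3697.7 mm
m = ρ·(πd²/4)·L = 7850 × 91.609×10⁻⁶ m² × 3.6977 m = 2.6591 kg
f_n = ½√(k/m) = 0.5·√(9831/2.6591) = 0.5·√(3697.1) = 30.402 Hz

30.4 Hz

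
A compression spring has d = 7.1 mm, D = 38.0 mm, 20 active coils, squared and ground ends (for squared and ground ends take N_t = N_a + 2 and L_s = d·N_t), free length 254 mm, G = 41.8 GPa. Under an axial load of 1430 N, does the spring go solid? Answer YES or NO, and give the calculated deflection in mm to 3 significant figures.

YES, δ = 118 mm

k = Gd⁴/(8D³N_a) = (41.8×10³)(7.1⁴)/(8·38.0³·20) = 12.099 N/mm
N_t = 22; L_s = 7.1·22 = 156.2 mm; δ_solid = L₀ − L_s = 254 − 156.2 = 97.8 mm
δ = F/k = 1430/12.099 = 118.19 mm
δ ≥ δ_solid → spring goes solid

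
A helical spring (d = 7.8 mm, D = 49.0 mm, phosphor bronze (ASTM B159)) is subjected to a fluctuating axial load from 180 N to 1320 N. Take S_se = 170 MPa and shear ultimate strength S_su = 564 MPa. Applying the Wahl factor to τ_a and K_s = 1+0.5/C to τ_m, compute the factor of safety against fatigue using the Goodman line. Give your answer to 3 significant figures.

C = D/d = 49.0/7.8 = 6.2821; K_W = (4C−1)/(4C−4)+0.615/C = 1.2399; K_s = 1+0.5/C = 1.0796
F_a = (F_max−F_min)/2 = 570 N; F_m = (F_max+F_min)/2 = 750 N
τ_a = K_W·8F_aD/(πd³) = 1.2399 × 149.87 = 185.83 MPa
τ_m = K_s·8F_mD/(πd³) = 1.0796 × 197.2 = 212.9 MPa
Goodman: 1/n_f = τ_a/S_se + τ_m/S_su = 185.83/170 + 212.9/564 = 1.09310 + 0.37748 = 1.4706
n_f = 1/1.4706 = 0.68

0.680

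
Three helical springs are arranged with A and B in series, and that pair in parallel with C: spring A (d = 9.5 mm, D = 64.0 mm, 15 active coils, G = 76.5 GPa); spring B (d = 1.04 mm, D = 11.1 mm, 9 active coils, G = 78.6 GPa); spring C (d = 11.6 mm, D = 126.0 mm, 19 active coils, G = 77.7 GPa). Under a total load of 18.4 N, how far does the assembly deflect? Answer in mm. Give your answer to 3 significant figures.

3.33 mm

k_A = Gd⁴/(8D³N_a) = (76.5×10³)(9.5⁴)/(8·64.0³·15) = 19.808 N/mm
k_B = Gd⁴/(8D³N_a) = (78.6×10³)(1.04⁴)/(8·11.1³·9) = 0.9338 N/mm
k_C = Gd⁴/(8D³N_a) = (77.7×10³)(11.6⁴)/(8·126.0³·19) = 4.627 N/mm
Springs A,B series: k_AB = 1/(1/19.808+1/0.9338) = 0.89176 N/mm; parallel with C: k_eq = 0.89176+4.627 = 5.5187 N/mm
δ = F/k_eq = 18.4/5.5187 = 3.3341 mm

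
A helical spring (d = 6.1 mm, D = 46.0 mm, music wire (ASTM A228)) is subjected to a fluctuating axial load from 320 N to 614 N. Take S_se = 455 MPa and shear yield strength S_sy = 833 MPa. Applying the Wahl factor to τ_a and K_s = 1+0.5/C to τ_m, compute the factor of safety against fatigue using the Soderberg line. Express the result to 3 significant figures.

1.97

C = D/d = 46.0/6.1 = 7.5410; K_W = (4C−1)/(4C−4)+0.615/C = 1.1962; K_s = 1+0.5/C = 1.0663
F_a = (F_max−F_min)/2 = 147 N; F_m = (F_max+F_min)/2 = 467 N
τ_a = K_W·8F_aD/(πd³) = 1.1962 × 75.862 = 90.748 MPa
τ_m = K_s·8F_mD/(πd³) = 1.0663 × 241 = 256.98 MPa
Soderberg: 1/n_f = τ_a/S_se + τ_m/S_sy = 90.748/455 + 256.98/833 = 0.19945 + 0.30850 = 0.50795
n_f = 1/0.50795 = 1.969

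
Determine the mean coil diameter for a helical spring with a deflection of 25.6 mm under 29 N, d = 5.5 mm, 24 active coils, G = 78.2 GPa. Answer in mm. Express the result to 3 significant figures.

Required rate k = F/δ = 29/25.6 = 1.1328 N/mm
D = (Gd⁴/(8N_a·k))^(1/3) = (78.2×10³·5.5⁴/(8·24·1.1328))^(1/3)
  = (329002)^(1/3) = 69.0345 mm

69.0 mm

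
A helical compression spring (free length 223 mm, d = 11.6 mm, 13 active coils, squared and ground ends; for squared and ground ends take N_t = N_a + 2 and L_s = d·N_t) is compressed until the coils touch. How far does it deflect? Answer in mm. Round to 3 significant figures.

49.0 mm

N_t = 15; L_s = 11.6·15 = 174 mm
δ_solid = L₀ − L_s = 223 − 174 = 49 mm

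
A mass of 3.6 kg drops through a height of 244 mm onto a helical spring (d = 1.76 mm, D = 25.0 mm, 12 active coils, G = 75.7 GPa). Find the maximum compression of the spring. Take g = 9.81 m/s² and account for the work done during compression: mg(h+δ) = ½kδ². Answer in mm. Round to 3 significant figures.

275 mm

k = Gd⁴/(8D³N_a) = (75.7×10³)(1.76⁴)/(8·25.0³·12) = 0.48423 N/mm
W = mg = 3.6 × 9.81 = 35.316 N
½kδ² − Wδ − Wh = 0 → δ = (W + √(W² + 2kWh))/k
δ = (35.316 + √(1247.2 + 8345.39))/0.48423 = (35.316 + 97.942)/0.48423 = 275.19 mm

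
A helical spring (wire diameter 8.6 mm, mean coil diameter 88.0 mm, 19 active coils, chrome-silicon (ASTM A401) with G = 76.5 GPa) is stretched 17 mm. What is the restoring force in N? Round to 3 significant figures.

68.7 N

k = Gd⁴/(8D³N_a) = (76.5×10³)(8.6⁴)/(8·88.0³·19) = 4.0398 N/mm
F = k·δ = 4.0398 × 17 = 68.677 N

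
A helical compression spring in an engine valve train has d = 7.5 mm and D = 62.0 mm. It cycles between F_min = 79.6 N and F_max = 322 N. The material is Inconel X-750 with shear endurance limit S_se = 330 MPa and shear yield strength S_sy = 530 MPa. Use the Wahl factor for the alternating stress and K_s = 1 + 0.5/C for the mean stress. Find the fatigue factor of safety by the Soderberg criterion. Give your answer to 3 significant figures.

3.20

C = D/d = 62.0/7.5 = 8.2667; K_W = (4C−1)/(4C−4)+0.615/C = 1.1776; K_s = 1+0.5/C = 1.0605
F_a = (F_max−F_min)/2 = 121.2 N; F_m = (F_max+F_min)/2 = 200.8 N
τ_a = K_W·8F_aD/(πd³) = 1.1776 × 45.358 = 53.413 MPa
τ_m = K_s·8F_mD/(πd³) = 1.0605 × 75.147 = 79.692 MPa
Soderberg: 1/n_f = τ_a/S_se + τ_m/S_sy = 53.413/330 + 79.692/530 = 0.16186 + 0.15036 = 0.31222
n_f = 1/0.31222 = 3.203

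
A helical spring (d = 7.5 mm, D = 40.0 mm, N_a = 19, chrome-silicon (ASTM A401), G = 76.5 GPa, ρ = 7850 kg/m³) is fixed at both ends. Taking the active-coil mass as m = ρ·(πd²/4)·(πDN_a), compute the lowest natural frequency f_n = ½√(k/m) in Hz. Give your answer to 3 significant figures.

86.7 Hz

k = Gd⁴/(8D³N_a) = (76.5×10³)(7.5⁴)/(8·40.0³·19) = 24.882 N/mm = 24882 N/m
Wire length L = πDN_a = π·40.0·19 = 2387.6 mm
m = ρ·(πd²/4)·L = 7850 × 44.179×10⁻⁶ m² × 2.3876 m = 0.82803 kg
f_n = ½√(k/m) = 0.5·√(24882/0.82803) = 0.5·√(30050) = 86.674 Hz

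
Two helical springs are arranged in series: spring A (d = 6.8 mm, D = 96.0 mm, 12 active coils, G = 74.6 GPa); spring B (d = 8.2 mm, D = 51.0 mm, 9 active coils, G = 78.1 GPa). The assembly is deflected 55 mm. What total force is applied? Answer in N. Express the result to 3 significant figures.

98.3 N

k_A = Gd⁴/(8D³N_a) = (74.6×10³)(6.8⁴)/(8·96.0³·12) = 1.878 N/mm
k_B = Gd⁴/(8D³N_a) = (78.1×10³)(8.2⁴)/(8·51.0³·9) = 36.971 N/mm
Series: 1/k_eq = 1/1.878 + 1/36.971 = 0.55954; k_eq = 1.7872 N/mm
F = k_eq·δ = 1.7872·55 = 98.296 N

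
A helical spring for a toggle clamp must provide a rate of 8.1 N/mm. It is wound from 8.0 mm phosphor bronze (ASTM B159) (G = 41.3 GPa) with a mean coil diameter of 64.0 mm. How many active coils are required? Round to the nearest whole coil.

10

N_a = Gd⁴/(8D³k) = (41.3×10³ × 8.0⁴)/(8 × 64.0³ × 8.1)
    = 1.69165e+08 / 1.69869e+07 = 9.959 → 10 coils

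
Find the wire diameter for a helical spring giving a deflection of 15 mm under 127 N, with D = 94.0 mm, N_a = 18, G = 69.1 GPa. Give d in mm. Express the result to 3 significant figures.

11.0 mm

Required rate k = F/δ = 127/15 = 8.4667 N/mm
d = (8D³N_a·k / G)^(1/4) = (8·94.0³·18·8.4667 / (69.1×10³))^0.25
  = (14655)^0.25 = 11.0026 mm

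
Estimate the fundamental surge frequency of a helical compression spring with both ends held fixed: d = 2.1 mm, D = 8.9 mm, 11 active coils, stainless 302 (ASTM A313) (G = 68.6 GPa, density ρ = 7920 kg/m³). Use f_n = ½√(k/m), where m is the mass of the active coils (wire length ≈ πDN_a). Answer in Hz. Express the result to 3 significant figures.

798 Hz

k = Gd⁴/(8D³N_a) = (68.6×10³)(2.1⁴)/(8·8.9³·11) = 21.505 N/mm = 21505 N/m
Wire length L = πDN_a = π·8.9·11 = 307.56 mm
m = ρ·(πd²/4)·L = 7920 × 3.4636×10⁻⁶ m² × 0.30756 m = 0.008437 kg
f_n = ½√(k/m) = 0.5·√(21505/0.008437) = 0.5·√(2.549e+06) = 798.27 Hz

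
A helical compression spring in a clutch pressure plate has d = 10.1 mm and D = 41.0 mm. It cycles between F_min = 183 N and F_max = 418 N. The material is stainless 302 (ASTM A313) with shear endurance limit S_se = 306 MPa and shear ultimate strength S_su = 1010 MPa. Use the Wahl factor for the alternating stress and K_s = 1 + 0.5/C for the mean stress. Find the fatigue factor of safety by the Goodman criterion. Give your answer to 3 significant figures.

11.3

C = D/d = 41.0/10.1 = 4.0594; K_W = (4C−1)/(4C−4)+0.615/C = 1.3966; K_s = 1+0.5/C = 1.1232
F_a = (F_max−F_min)/2 = 117.5 N; F_m = (F_max+F_min)/2 = 300.5 N
τ_a = K_W·8F_aD/(πd³) = 1.3966 × 11.907 = 16.63 MPa
τ_m = K_s·8F_mD/(πd³) = 1.1232 × 30.451 = 34.202 MPa
Goodman: 1/n_f = τ_a/S_se + τ_m/S_su = 16.63/306 + 34.202/1010 = 0.05435 + 0.03386 = 0.088209
n_f = 1/0.088209 = 11.34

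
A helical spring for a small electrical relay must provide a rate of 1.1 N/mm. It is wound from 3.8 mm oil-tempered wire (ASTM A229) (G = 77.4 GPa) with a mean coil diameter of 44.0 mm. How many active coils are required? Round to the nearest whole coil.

22

N_a = Gd⁴/(8D³k) = (77.4×10³ × 3.8⁴)/(8 × 44.0³ × 1.1)
    = 1.6139e+07 / 749619 = 21.53 → 22 coils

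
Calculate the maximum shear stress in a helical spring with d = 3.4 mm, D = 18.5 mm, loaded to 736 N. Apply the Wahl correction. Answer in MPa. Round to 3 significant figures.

Spring index C = D/d = 18.5/3.4 = 5.4412
K_W = (4C−1)/(4C−4) + 0.615/C = 20.765/17.765 + 0.1130 = 1.2819
τ₀ = 8FD/(πd³) = 8·736·18.5/(π·3.4³) = 108928/123.48 = 882.17 MPa
τ_max = K·τ₀ = 1.2819 × 882.17 = 1130.9 MPa

1130 MPa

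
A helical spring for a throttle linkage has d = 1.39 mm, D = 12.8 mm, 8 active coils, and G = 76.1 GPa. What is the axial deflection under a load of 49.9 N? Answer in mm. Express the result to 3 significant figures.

k = Gd⁴/(8D³N_a) = (76.1×10³)(1.39⁴)/(8·12.8³·8) = 2.1166 N/mm
δ = F/k = 49.9 / 2.1166 = 23.576 mm

23.6 mm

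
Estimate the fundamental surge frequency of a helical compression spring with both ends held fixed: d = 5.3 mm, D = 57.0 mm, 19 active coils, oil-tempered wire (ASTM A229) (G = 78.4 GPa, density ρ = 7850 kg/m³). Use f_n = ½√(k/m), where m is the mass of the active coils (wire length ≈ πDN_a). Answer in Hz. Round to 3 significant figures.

30.5 Hz

k = Gd⁴/(8D³N_a) = (78.4×10³)(5.3⁴)/(8·57.0³·19) = 2.1976 N/mm = 2197.6 N/m
Wire length L = πDN_a = π·57.0·19 = 3402.3 mm
m = ρ·(πd²/4)·L = 7850 × 22.062×10⁻⁶ m² × 3.4023 m = 0.58924 kg
f_n = ½√(k/m) = 0.5·√(2197.6/0.58924) = 0.5·√(3729.6) = 30.535 Hz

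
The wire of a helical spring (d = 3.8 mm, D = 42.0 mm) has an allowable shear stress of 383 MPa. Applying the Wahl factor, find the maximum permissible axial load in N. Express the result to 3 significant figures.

C = D/d = 42.0/3.8 = 11.0526
K_W = (4C−1)/(4C−4) + 0.615/C = 43.211/40.211 + 0.0556 = 1.1303
τ_max = K·8FD/(πd³) → F_max = τ_allow·πd³/(8DK)
F_max = 383·π·3.8³/(8·42.0·1.1303) = 66024/379.76 = 173.85 N

174 N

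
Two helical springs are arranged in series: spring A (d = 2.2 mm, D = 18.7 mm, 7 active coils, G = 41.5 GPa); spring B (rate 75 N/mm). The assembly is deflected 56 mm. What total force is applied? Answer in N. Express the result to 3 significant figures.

144 N

k_A = Gd⁴/(8D³N_a) = (41.5×10³)(2.2⁴)/(8·18.7³·7) = 2.6548 N/mm
Series: 1/k_eq = 1/2.6548 + 1/75 = 0.39001; k_eq = 2.564 N/mm
F = k_eq·δ = 2.564·56 = 143.58 N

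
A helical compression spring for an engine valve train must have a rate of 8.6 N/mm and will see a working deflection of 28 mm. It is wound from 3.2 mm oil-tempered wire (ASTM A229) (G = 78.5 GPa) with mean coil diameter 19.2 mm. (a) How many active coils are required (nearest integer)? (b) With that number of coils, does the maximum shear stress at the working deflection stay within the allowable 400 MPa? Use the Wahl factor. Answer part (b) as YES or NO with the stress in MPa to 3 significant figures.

(a) 17 coils; (b) NO, τ_max = 447 MPa

N_a = Gd⁴/(8D³k) = (78.5×10³)(3.2⁴)/(8·19.2³·8.6) = 16.9 → N_a = 17
Actual rate k = Gd⁴/(8D³·17) = 8.5512 N/mm
Working load F = kδ = 8.5512·28 = 239.43 N
C = 19.2/3.2 = 6.0000; K_W = (4C−1)/(4C−4)+0.615/C = 1.2525
τ_max = K_W·8FD/(πd³) = 1.2525·357.25 = 447.46 MPa
τ_max > 400 MPa → exceeds allowable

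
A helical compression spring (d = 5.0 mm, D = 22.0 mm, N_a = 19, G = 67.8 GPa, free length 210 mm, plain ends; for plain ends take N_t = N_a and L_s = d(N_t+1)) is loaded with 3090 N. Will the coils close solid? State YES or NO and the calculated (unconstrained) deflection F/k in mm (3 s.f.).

k = Gd⁴/(8D³N_a) = (67.8×10³)(5.0⁴)/(8·22.0³·19) = 26.182 N/mm
N_t = 19; L_s = 5.0·20 = 100 mm; δ_solid = L₀ − L_s = 210 − 100 = 110 mm
δ = F/k = 3090/26.182 = 118.02 mm
δ ≥ δ_solid → spring goes solid

YES, δ = 118 mm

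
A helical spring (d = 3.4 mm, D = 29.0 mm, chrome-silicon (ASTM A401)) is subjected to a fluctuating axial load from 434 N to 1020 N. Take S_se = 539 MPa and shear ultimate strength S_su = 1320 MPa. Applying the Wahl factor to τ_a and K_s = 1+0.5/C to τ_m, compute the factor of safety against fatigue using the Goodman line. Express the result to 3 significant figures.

0.436

C = D/d = 29.0/3.4 = 8.5294; K_W = (4C−1)/(4C−4)+0.615/C = 1.1717; K_s = 1+0.5/C = 1.0586
F_a = (F_max−F_min)/2 = 293 N; F_m = (F_max+F_min)/2 = 727 N
τ_a = K_W·8F_aD/(πd³) = 1.1717 × 550.51 = 645.05 MPa
τ_m = K_s·8F_mD/(πd³) = 1.0586 × 1366 = 1446 MPa
Goodman: 1/n_f = τ_a/S_se + τ_m/S_su = 645.05/539 + 1446/1320 = 1.19674 + 1.09547 = 2.2922
n_f = 1/2.2922 = 0.4363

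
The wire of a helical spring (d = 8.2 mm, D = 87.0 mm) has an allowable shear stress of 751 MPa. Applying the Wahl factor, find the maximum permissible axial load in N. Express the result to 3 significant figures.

C = D/d = 87.0/8.2 = 10.6098
K_W = (4C−1)/(4C−4) + 0.615/C = 41.439/38.439 + 0.0580 = 1.1360
τ_max = K·8FD/(πd³) → F_max = τ_allow·πd³/(8DK)
F_max = 751·π·8.2³/(8·87.0·1.1360) = 1.3009e+06/790.66 = 1645.3 N

1650 N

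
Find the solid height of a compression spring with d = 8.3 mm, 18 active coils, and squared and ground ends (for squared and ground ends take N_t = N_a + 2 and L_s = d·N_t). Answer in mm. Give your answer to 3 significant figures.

166 mm

squared and ground ends: N_t = N_a + 2 = 18 + 2 = 20
L_s = d·N_t = 8.3 × 20 = 166 mm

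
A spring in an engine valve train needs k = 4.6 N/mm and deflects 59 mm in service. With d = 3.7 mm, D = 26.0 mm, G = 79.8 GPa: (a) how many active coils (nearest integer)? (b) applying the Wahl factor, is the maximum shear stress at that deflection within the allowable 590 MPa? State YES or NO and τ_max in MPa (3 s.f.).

(a) 23 coils; (b) YES, τ_max = 432 MPa

N_a = Gd⁴/(8D³k) = (79.8×10³)(3.7⁴)/(8·26.0³·4.6) = 23.12 → N_a = 23
Actual rate k = Gd⁴/(8D³·23) = 4.6246 N/mm
Working load F = kδ = 4.6246·59 = 272.85 N
C = 26.0/3.7 = 7.0270; K_W = (4C−1)/(4C−4)+0.615/C = 1.2120
τ_max = K_W·8FD/(πd³) = 1.2120·356.64 = 432.24 MPa
τ_max ≤ 590 MPa → acceptable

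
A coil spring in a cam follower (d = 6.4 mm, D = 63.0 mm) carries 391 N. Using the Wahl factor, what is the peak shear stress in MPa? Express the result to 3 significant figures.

275 MPa

Spring index C = D/d = 63.0/6.4 = 9.8438
K_W = (4C−1)/(4C−4) + 0.615/C = 38.375/35.375 + 0.0625 = 1.1473
τ₀ = 8FD/(πd³) = 8·391·63.0/(π·6.4³) = 197064/823.55 = 239.29 MPa
τ_max = K·τ₀ = 1.1473 × 239.29 = 274.53 MPa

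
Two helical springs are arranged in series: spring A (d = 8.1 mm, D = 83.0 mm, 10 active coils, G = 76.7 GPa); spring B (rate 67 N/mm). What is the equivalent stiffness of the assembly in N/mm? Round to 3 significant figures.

6.52 N/mm

k_A = Gd⁴/(8D³N_a) = (76.7×10³)(8.1⁴)/(8·83.0³·10) = 7.2179 N/mm
Series: 1/k_eq = 1/7.2179 + 1/67 = 0.15347; k_eq = 6.5159 N/mm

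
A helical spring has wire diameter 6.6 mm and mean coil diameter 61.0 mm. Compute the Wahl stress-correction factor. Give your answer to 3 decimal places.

1.158

C = D/d = 61.0/6.6 = 9.2424
K_W = (4C−1)/(4C−4) + 0.615/C = 35.970/32.970 + 0.0665 = 1.1575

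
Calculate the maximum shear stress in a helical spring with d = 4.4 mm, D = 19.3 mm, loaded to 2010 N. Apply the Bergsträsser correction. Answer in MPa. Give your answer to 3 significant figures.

1560 MPa

Spring index C = D/d = 19.3/4.4 = 4.3864
K_B = (4C+2)/(4C−3) = 19.545/14.545 = 1.3438
τ₀ = 8FD/(πd³) = 8·2010·19.3/(π·4.4³) = 310344/267.61 = 1159.7 MPa
τ_max = K·τ₀ = 1.3438 × 1159.7 = 1558.3 MPa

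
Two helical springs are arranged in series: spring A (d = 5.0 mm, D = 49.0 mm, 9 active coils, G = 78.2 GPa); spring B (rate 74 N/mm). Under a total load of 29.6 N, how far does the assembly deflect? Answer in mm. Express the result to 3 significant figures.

5.53 mm

k_A = Gd⁴/(8D³N_a) = (78.2×10³)(5.0⁴)/(8·49.0³·9) = 5.7699 N/mm
Series: 1/k_eq = 1/5.7699 + 1/74 = 0.18683; k_eq = 5.3525 N/mm
δ = F/k_eq = 29.6/5.3525 = 5.5301 mm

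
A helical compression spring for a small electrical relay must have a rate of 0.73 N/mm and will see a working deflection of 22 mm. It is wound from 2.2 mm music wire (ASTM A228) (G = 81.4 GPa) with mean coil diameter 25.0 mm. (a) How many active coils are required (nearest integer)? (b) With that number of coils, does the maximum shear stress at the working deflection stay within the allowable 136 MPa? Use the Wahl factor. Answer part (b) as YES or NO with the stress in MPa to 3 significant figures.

N_a = Gd⁴/(8D³k) = (81.4×10³)(2.2⁴)/(8·25.0³·0.73) = 20.9 → N_a = 21
Actual rate k = Gd⁴/(8D³·21) = 0.72642 N/mm
Working load F = kδ = 0.72642·22 = 15.981 N
C = 25.0/2.2 = 11.3636; K_W = (4C−1)/(4C−4)+0.615/C = 1.1265
τ_max = K_W·8FD/(πd³) = 1.1265·95.548 = 107.63 MPa
τ_max ≤ 136 MPa → acceptable

(a) 21 coils; (b) YES, τ_max = 108 MPa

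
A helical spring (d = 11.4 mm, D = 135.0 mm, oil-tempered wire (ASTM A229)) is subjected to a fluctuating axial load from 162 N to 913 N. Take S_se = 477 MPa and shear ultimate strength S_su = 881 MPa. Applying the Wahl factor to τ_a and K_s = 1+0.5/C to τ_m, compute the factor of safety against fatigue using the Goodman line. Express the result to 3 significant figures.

C = D/d = 135.0/11.4 = 11.8421; K_W = (4C−1)/(4C−4)+0.615/C = 1.1211; K_s = 1+0.5/C = 1.0422
F_a = (F_max−F_min)/2 = 375.5 N; F_m = (F_max+F_min)/2 = 537.5 N
τ_a = K_W·8F_aD/(πd³) = 1.1211 × 87.13 = 97.682 MPa
τ_m = K_s·8F_mD/(πd³) = 1.0422 × 124.72 = 129.99 MPa
Goodman: 1/n_f = τ_a/S_se + τ_m/S_su = 97.682/477 + 129.99/881 = 0.20479 + 0.14754 = 0.35233
n_f = 1/0.35233 = 2.838

2.84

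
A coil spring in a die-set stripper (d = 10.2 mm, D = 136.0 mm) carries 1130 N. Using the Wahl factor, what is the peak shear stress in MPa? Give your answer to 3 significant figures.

Spring index C = D/d = 136.0/10.2 = 13.3333
K_W = (4C−1)/(4C−4) + 0.615/C = 52.333/49.333 + 0.0461 = 1.1069
τ₀ = 8FD/(πd³) = 8·1130·136.0/(π·10.2³) = 1.22944e+06/3333.9 = 368.77 MPa
τ_max = K·τ₀ = 1.1069 × 368.77 = 408.21 MPa

408 MPa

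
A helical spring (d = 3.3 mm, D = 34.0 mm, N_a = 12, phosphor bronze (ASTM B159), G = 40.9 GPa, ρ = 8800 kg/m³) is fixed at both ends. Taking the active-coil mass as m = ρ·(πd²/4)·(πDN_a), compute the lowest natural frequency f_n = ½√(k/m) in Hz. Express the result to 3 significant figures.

57.7 Hz

k = Gd⁴/(8D³N_a) = (40.9×10³)(3.3⁴)/(8·34.0³·12) = 1.2855 N/mm = 1285.5 N/m
Wire length L = πDN_a = π·34.0·12 = 1281.8 mm
m = ρ·(πd²/4)·L = 8800 × 8.553×10⁻⁶ m² × 1.2818 m = 0.096474 kg
f_n = ½√(k/m) = 0.5·√(1285.5/0.096474) = 0.5·√(13325) = 57.717 Hz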